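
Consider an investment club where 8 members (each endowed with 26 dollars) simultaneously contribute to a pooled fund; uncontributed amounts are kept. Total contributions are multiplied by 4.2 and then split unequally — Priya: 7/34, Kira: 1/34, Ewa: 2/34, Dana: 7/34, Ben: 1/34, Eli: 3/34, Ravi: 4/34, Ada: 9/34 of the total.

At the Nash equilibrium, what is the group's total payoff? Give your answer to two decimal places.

291.20 dollars

Player j's private return per contributed unit is 4.2 × (j's share). Contributing is weakly dominant for j when that share is at least 1/4.2 = 0.2381, and contributing 0 is dominant otherwise.
The only share above 0.2381 is Ada's 9/34, contributing 26; the remaining 7 contribute 0. Total contributed: 26.
The pooled fund pays out 4.2 × 26 = 109.20 in total (split across the unequal shares, but the aggregate is all that matters for the group sum).
The 7 free-riders keep 26 each, adding 182. Group total = 182 + 109.20 = 291.20.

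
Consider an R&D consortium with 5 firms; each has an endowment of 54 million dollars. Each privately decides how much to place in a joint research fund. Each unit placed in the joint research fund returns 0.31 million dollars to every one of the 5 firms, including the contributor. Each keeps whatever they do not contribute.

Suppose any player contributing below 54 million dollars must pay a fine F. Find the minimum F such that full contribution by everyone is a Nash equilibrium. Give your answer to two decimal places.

Given the others contribute fully, the best deviation is to contribute 0 (any partial contribution still incurs the fine and gives up units whose private return 0.31 is below 1).
Deviating from 54 to 0 saves 54 million dollars but forfeits the deviator's share of the drop in the joint research fund: 0.31 × 54 = 16.74.
So the deviation gain is 54 − 16.74 = 37.26, and the fine must be at least 37.26 million dollars to wipe it out.

37.26 million dollars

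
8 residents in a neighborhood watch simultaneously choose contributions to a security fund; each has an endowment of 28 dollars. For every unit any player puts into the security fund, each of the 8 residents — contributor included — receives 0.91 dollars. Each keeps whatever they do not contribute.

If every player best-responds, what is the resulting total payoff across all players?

224.00 dollars

The private return per contributed unit is 0.91 < 1, so contributing 0 is dominant for every player. At the Nash equilibrium everyone keeps their 28, and the group total is 8 × 28 = 224.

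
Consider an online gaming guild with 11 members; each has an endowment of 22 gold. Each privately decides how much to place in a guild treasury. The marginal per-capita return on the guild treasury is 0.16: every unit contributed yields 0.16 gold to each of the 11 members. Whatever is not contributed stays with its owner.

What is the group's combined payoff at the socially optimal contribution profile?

425.92 gold

Each contributed unit returns 1.760 to the group as a whole (0.16 to each of 11 players), which exceeds 1, so the social optimum is full contribution: group total = 1.760 × 242 = 425.92.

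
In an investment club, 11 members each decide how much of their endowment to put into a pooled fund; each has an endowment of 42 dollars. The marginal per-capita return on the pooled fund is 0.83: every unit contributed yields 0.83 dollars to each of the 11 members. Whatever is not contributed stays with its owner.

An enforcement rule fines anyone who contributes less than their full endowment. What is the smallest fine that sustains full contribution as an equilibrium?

7.14 dollars

Given the others contribute fully, the best deviation is to contribute 0 (any partial contribution still incurs the fine and gives up units whose private return 0.83 is below 1).
Deviating from 42 to 0 saves 42 dollars but forfeits the deviator's share of the drop in the pooled fund: 0.83 × 42 = 34.86.
So the deviation gain is 42 − 34.86 = 7.14, and the fine must be at least 7.14 dollars to wipe it out.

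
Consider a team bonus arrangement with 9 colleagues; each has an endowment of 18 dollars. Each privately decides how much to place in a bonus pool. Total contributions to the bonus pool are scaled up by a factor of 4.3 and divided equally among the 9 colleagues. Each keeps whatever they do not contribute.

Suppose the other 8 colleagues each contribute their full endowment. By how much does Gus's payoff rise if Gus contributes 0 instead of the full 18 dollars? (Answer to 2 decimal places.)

9.40 dollars

Switching from a contribution of 18 to 0 lets Gus keep an extra 18 dollars, but lowers the bonus pool by 18, which costs Gus their own share of that drop: 4.3/9 × 18 = 8.60.
Net gain = 18 − 8.60 = 9.40. The private return per contributed unit (0.4778) is below 1, so free-riding is indeed the best response regardless of what the others do.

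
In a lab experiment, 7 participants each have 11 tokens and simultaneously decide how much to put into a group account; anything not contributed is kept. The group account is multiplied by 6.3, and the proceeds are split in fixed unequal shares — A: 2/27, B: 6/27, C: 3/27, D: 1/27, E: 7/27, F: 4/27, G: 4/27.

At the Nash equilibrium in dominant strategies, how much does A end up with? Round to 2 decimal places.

21.27 tokens

Player j's private return per contributed unit is 6.3 × (j's share). Contributing is weakly dominant for j when that share is at least 1/6.3 = 0.1587, and contributing 0 is dominant otherwise.
B and E clear that bar, contributing 11 each; the remaining 5 contribute 0. Total contributed: 22.
A keeps 11 and receives 6.3 × 22 × 2/27 = 10.27 from the group account, for a payoff of 21.27.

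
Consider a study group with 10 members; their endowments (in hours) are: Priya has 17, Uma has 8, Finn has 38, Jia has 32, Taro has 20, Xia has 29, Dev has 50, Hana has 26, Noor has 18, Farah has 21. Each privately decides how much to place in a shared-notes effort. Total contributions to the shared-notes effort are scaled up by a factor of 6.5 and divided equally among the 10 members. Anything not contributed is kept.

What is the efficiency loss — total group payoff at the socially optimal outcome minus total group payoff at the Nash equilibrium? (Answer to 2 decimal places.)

The private return per contributed unit is 6.5/10 = 0.6500 < 1 for every player regardless of endowment, so the Nash equilibrium is zero contribution and the group total is Σ E_j = 17 + 8 + 38 + 32 + 20 + 29 + 50 + 26 + 18 + 21 = 259.
Each contributed unit returns 6.500 to the group, so the social optimum is full contribution by everyone: group total = 6.500 × 259 = 1683.50.
Efficiency loss = (6.500 − 1) × 259 = 1424.50.

1424.50 hours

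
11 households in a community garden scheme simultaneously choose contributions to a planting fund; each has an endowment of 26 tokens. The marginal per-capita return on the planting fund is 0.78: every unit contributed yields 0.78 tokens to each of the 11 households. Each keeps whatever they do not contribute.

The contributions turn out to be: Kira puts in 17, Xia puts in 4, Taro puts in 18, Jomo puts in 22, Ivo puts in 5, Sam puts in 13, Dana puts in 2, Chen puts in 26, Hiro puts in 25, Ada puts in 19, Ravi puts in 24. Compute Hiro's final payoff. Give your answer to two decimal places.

Total contributed: 17 + 4 + 18 + 22 + 5 + 13 + 2 + 26 + 25 + 19 + 24 = 175.
Each receives 0.78 × 175 = 136.50 from the planting fund.
Hiro keeps 26 − 25 = 1, so Hiro's payoff is 1 + 136.50 = 137.50.

137.50 tokens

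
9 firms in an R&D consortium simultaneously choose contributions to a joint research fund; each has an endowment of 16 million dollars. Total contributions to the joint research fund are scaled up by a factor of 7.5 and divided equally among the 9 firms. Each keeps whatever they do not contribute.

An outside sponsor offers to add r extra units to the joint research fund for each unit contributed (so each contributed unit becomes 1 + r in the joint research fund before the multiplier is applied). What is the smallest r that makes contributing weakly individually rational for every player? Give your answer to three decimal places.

With matching at rate r, one contributed unit becomes (1 + r) in the joint research fund and returns 7.5 × (1 + r) / 9 to the contributor.
Setting this equal to 1: 1 + r = 9/7.5 = 1.2000.
So the minimum matching rate is r = 1.2000 − 1 = 0.200.

0.200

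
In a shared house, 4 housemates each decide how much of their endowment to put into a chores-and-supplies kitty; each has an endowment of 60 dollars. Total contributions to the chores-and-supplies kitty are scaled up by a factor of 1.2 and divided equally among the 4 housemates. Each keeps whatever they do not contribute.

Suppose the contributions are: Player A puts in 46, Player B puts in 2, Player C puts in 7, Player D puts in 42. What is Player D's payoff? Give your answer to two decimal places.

Total contributed: 46 + 2 + 7 + 42 = 97.
Each receives 1.2 × 97 / 4 = 29.10 from the chores-and-supplies kitty.
Player D keeps 60 − 42 = 18, so Player D's payoff is 18 + 29.10 = 47.10.

47.10 dollars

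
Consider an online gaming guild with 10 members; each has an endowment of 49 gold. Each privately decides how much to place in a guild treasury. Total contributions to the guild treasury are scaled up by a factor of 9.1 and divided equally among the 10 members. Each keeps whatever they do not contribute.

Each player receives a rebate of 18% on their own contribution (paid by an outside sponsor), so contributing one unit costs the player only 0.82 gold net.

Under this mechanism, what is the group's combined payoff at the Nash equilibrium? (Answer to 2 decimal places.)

The effective private return per unit is now (9.1/10) / 0.82 = 1.1098 > 1, so every player's dominant strategy flips to full contribution.
At the Nash equilibrium everyone contributes 49. Group total payoff = 10 × (49 × 0.18 + 9.1 × 49) = 4547.20.

4547.20 gold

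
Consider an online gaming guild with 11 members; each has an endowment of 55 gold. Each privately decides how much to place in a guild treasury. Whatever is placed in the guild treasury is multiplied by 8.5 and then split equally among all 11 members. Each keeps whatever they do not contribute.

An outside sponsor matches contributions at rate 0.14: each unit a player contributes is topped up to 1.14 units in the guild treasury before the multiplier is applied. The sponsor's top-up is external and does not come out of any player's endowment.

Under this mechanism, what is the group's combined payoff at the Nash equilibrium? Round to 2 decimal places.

605.00 gold

Even with the mechanism, each unit contributed returns only 8.5 × 1.14 / 11 = 0.8809 per unit of net cost, so contributing nothing is still dominant.
At the Nash equilibrium no one contributes; group total payoff = 11 × 55 = 605.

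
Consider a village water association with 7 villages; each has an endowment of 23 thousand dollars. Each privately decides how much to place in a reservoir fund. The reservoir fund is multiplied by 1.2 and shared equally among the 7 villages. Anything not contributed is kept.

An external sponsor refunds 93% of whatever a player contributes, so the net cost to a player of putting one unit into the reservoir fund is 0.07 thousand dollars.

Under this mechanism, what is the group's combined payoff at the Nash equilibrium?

The effective private return per unit is now (1.2/7) / 0.07 = 2.4490 > 1, so every player's dominant strategy flips to full contribution.
So the Nash equilibrium is full contribution by all 7; the group earns 7 × (23 × 0.93 + 1.2 × 23) = 342.93.

342.93 thousand dollars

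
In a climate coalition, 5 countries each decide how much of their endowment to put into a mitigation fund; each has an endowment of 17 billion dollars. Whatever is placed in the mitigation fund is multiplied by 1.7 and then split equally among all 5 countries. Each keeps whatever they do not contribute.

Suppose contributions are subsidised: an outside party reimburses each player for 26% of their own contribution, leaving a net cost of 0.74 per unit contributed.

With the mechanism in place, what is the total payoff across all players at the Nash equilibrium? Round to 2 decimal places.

85.00 billion dollars

The effective private return is (1.7/5) / 0.74 = 0.4595, which is still under 1, so the mechanism doesn't change anyone's dominant strategy: zero contribution.
At the Nash equilibrium no one contributes; group total payoff = 5 × 17 = 85.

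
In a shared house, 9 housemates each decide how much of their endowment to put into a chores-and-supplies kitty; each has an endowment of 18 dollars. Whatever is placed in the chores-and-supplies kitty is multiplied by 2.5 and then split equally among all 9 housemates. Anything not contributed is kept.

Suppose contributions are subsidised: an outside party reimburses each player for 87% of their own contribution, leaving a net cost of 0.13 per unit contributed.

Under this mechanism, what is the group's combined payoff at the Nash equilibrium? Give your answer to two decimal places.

545.94 dollars

Under the mechanism each unit contributed yields (2.5/9) / 0.13 = 2.1368 back to its contributor per unit of net cost, which exceeds 1, making full contribution the dominant choice for everyone.
So the Nash equilibrium is full contribution by all 9; the group earns 9 × (18 × 0.87 + 2.5 × 18) = 545.94.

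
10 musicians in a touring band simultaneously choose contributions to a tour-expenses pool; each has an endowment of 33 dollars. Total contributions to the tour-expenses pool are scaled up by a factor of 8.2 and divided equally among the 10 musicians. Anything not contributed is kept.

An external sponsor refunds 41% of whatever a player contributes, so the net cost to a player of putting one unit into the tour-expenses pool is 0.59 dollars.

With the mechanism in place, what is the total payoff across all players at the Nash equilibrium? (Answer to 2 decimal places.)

2841.30 dollars

With the mechanism, a contributed unit returns (8.2/10) / 0.59 = 1.3898 per unit of net cost to the contributor — now above 1 — so contributing fully is weakly dominant for every player.
At the Nash equilibrium everyone contributes 33. Group total payoff = 10 × (33 × 0.41 + 8.2 × 33) = 2841.30.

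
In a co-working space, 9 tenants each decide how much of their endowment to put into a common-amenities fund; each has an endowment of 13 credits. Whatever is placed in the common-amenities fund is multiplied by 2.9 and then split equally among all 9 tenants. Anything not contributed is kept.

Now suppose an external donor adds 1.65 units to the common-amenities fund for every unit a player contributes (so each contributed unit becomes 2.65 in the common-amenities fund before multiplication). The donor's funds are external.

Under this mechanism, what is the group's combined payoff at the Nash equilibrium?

117.00 credits

The effective private return is 2.9 × 2.65 / 9 = 0.8539, which is still under 1, so the mechanism doesn't change anyone's dominant strategy: zero contribution.
At the Nash equilibrium no one contributes; group total payoff = 9 × 13 = 117.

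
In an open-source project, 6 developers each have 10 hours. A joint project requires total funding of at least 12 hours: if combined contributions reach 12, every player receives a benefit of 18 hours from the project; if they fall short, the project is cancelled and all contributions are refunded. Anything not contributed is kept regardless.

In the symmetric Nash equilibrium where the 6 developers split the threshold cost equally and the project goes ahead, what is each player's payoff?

26 hours

Equal share of the threshold: 12/6 = 2.
At this profile no one gains by cutting their contribution: any cut drops the total below 12, the project is cancelled, contributions are refunded, and the deviator ends with 10, which is less than 10 − 2 + 18 = 26. Contributing more than 2 just wastes the excess. So contributing exactly 2 is a best response.
Each player's payoff: 10 − 2 + 18 = 26.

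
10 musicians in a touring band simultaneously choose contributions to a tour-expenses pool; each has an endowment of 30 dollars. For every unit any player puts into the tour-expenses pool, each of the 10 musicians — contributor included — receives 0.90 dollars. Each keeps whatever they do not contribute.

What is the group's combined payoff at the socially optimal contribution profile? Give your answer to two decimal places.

2700.00 dollars

Each contributed unit returns 9.000 to the group as a whole (0.90 to each of 10 players), which exceeds 1, so the social optimum is full contribution: group total = 9.000 × 300 = 2700.00.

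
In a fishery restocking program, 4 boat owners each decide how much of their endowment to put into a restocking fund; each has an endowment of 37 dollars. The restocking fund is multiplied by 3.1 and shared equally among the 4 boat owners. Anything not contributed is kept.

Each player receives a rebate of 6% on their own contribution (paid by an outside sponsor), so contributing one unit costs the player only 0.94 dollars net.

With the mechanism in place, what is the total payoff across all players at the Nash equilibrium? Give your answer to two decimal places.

148.00 dollars

Even with the mechanism, each unit contributed returns only (3.1/4) / 0.94 = 0.8245 per unit of net cost, so contributing nothing is still dominant.
Everyone keeps their endowment and the group total is 4 × 37 = 148.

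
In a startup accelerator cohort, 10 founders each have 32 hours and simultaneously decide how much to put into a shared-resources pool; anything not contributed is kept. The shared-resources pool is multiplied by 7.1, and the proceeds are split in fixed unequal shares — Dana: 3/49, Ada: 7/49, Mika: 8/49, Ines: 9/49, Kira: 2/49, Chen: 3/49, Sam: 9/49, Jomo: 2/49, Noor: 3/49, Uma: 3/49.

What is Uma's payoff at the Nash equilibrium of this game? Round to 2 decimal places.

87.64 hours

For player j, contributing a unit is worthwhile iff 7.1 × (j's share) ≥ 1, i.e. iff j's share is at least 0.1408.
Ada, Mika, Ines and Sam are above the threshold, contributing 32 each; the remaining 6 contribute 0. Total contributed: 128.
Uma keeps 32 and receives 7.1 × 128 × 3/49 = 55.64 from the shared-resources pool, for a payoff of 87.64.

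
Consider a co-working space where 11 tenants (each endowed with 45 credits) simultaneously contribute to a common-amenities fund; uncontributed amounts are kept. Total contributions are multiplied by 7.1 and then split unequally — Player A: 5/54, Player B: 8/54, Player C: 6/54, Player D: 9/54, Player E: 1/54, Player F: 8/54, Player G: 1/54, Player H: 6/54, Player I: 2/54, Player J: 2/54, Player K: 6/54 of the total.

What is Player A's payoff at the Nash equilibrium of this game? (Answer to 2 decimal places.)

Each unit j contributes comes back to j as 7.1 × (j's share), so j prefers to contribute only if that share exceeds 1/7.1 = 0.1408; otherwise keeping the unit dominates.
Player B, Player D and Player F are above the threshold, contributing 45 each; the remaining 8 contribute 0. Total contributed: 135.
Player A keeps 45 and receives 7.1 × 135 × 5/54 = 88.75 from the common-amenities fund, for a payoff of 133.75.

133.75 credits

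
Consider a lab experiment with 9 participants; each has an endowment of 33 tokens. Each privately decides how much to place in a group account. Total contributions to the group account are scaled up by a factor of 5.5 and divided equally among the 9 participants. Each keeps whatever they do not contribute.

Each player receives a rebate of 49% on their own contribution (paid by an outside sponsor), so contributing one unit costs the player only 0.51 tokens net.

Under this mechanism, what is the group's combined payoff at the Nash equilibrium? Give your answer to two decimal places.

1779.03 tokens

With the mechanism, a contributed unit returns (5.5/9) / 0.51 = 1.1983 per unit of net cost to the contributor — now above 1 — so contributing fully is weakly dominant for every player.
At the Nash equilibrium everyone contributes 33. Group total payoff = 9 × (33 × 0.49 + 5.5 × 33) = 1779.03.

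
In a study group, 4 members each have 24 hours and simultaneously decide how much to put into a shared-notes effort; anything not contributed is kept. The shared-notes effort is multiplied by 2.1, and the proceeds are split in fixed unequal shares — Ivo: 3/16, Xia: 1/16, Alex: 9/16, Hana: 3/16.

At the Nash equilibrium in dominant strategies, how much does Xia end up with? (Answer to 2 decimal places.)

27.15 hours

Each unit j contributes comes back to j as 2.1 × (j's share), so j prefers to contribute only if that share exceeds 1/2.1 = 0.4762; otherwise keeping the unit dominates.
The only share above 0.4762 is Alex's 9/16, contributing 24; the remaining 3 contribute 0. Total contributed: 24.
Xia keeps 24 and receives 2.1 × 24 × 1/16 = 3.15 from the shared-notes effort, for a payoff of 27.15.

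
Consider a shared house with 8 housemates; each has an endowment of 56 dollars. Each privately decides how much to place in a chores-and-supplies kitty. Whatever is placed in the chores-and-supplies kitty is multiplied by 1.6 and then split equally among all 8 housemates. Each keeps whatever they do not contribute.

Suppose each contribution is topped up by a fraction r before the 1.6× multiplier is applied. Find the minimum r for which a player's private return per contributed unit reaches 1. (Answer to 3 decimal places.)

4.000

With matching at rate r, one contributed unit becomes (1 + r) in the chores-and-supplies kitty and returns 1.6 × (1 + r) / 8 to the contributor.
Setting this equal to 1: 1 + r = 8/1.6 = 5.0000.
So the minimum matching rate is r = 5.0000 − 1 = 4.000.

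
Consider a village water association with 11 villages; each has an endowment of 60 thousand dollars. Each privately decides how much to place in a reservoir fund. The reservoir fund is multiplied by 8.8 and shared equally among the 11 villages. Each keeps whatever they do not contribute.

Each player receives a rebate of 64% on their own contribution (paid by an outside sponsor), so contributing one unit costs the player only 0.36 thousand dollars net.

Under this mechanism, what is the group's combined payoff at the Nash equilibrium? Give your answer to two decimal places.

Under the mechanism each unit contributed yields (8.8/11) / 0.36 = 2.2222 back to its contributor per unit of net cost, which exceeds 1, making full contribution the dominant choice for everyone.
So the Nash equilibrium is full contribution by all 11; the group earns 11 × (60 × 0.64 + 8.8 × 60) = 6230.40.

6230.40 thousand dollars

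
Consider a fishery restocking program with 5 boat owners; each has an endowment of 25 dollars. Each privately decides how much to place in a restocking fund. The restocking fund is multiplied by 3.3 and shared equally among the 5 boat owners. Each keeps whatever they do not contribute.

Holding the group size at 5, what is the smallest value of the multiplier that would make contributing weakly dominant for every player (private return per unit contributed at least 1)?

A contributed unit returns (multiplier)/5 to its contributor.
This reaches 1 exactly when the multiplier is 5.

5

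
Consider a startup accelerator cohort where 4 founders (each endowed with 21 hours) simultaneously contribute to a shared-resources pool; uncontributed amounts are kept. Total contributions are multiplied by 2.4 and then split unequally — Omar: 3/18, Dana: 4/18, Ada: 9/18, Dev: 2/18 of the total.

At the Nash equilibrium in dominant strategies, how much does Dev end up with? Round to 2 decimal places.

A player with share s gets back 2.4·s per unit contributed, so full contribution is dominant for anyone with s > 1/2.4 = 0.4167 and zero contribution is dominant for anyone below.
Only Ada (9/18) clears that bar, contributing 21; the remaining 3 contribute 0. Total contributed: 21.
Dev keeps 21 and receives 2.4 × 21 × 2/18 = 5.60 from the shared-resources pool, for a payoff of 26.60.

26.60 hours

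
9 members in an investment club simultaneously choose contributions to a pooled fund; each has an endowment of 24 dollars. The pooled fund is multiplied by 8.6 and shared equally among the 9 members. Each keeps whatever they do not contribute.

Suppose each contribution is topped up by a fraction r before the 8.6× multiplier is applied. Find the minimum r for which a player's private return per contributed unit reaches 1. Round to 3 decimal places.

With matching at rate r, one contributed unit becomes (1 + r) in the pooled fund and returns 8.6 × (1 + r) / 9 to the contributor.
Setting this equal to 1: 1 + r = 9/8.6 = 1.0465.
So the minimum matching rate is r = 1.0465 − 1 = 0.047.

0.047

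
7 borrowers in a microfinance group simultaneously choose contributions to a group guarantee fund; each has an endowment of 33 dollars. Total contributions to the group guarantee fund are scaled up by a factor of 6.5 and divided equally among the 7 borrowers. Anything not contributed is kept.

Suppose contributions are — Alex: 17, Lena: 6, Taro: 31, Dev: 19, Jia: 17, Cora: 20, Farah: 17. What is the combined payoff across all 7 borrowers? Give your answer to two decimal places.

929.50 dollars

Total contributed: 17 + 6 + 31 + 19 + 17 + 20 + 17 = 127; total kept: 7 × 33 − 127 = 104.
The group guarantee fund pays out 6.5 × 127 = 825.50 in aggregate.
Group total = 104 + 825.50 = 929.50.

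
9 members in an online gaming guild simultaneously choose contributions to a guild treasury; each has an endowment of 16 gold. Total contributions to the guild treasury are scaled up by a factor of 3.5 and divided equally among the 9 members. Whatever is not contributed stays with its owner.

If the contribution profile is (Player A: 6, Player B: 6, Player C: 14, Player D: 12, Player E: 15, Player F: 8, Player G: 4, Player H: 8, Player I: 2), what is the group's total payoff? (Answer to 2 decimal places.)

331.50 gold

Total contributed: 6 + 6 + 14 + 12 + 15 + 8 + 4 + 8 + 2 = 75; total kept: 9 × 16 − 75 = 69.
The guild treasury pays out 3.5 × 75 = 262.50 in aggregate.
Group total = 69 + 262.50 = 331.50.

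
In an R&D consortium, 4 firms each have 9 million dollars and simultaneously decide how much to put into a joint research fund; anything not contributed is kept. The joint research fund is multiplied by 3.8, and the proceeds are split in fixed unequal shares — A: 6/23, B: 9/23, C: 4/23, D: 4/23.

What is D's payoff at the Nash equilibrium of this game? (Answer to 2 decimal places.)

Each unit j contributes comes back to j as 3.8 × (j's share), so j prefers to contribute only if that share exceeds 1/3.8 = 0.2632; otherwise keeping the unit dominates.
B alone (share 9/23) is above the threshold, contributing 9; the remaining 3 contribute 0. Total contributed: 9.
D keeps 9 and receives 3.8 × 9 × 4/23 = 5.95 from the joint research fund, for a payoff of 14.95.

14.95 million dollars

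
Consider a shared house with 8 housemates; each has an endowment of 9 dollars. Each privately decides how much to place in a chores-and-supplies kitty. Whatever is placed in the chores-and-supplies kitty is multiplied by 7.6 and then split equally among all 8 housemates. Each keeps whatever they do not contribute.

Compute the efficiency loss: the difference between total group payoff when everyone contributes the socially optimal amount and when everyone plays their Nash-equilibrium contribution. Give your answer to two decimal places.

475.20 dollars

Each contributed unit returns 7.6/8 = 0.9500 to its contributor — below 1 — so contributing 0 is dominant for every player. At the Nash equilibrium everyone keeps their 9, and the group total is 8 × 9 = 72.
Each contributed unit returns 7.600 to the group as a whole (0.9500 to each of 8 players), which exceeds 1, so the social optimum is full contribution: group total = 7.600 × 72 = 547.20.
Efficiency loss = 547.20 − 72 = 475.20.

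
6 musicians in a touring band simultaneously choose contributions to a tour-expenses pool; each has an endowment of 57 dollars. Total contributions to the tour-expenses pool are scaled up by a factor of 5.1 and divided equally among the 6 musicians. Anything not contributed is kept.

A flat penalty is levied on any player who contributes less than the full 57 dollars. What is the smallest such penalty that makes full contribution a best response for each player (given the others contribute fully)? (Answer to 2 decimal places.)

8.55 dollars

Given the others contribute fully, the best deviation is to contribute 0 (any partial contribution still incurs the fine and gives up units whose private return 0.8500 is below 1).
Deviating from 57 to 0 saves 57 dollars but forfeits the deviator's share of the drop in the tour-expenses pool: 5.1/6 × 57 = 48.45.
So the deviation gain is 57 − 48.45 = 8.55, and the fine must be at least 8.55 dollars to wipe it out.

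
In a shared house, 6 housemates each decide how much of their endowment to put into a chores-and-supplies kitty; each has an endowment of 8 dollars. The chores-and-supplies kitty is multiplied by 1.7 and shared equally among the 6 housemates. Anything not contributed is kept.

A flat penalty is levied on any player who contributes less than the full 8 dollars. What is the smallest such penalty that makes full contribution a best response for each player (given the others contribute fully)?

Given the others contribute fully, the best deviation is to contribute 0 (any partial contribution still incurs the fine and gives up units whose private return 0.2833 is below 1).
Deviating from 8 to 0 saves 8 dollars but forfeits the deviator's share of the drop in the chores-and-supplies kitty: 1.7/6 × 8 = 2.27.
So the deviation gain is 8 − 2.27 = 5.73, and the fine must be at least 5.73 dollars to wipe it out.

5.73 dollars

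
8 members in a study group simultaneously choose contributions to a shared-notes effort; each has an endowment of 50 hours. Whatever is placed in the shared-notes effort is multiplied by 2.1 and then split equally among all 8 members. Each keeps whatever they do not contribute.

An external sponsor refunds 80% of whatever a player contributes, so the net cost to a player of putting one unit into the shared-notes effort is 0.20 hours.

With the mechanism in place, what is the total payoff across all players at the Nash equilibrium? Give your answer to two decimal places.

1160.00 hours

The effective private return per unit is now (2.1/8) / 0.20 = 1.3125 > 1, so every player's dominant strategy flips to full contribution.
So the Nash equilibrium is full contribution by all 8; the group earns 8 × (50 × 0.80 + 2.1 × 50) = 1160.00.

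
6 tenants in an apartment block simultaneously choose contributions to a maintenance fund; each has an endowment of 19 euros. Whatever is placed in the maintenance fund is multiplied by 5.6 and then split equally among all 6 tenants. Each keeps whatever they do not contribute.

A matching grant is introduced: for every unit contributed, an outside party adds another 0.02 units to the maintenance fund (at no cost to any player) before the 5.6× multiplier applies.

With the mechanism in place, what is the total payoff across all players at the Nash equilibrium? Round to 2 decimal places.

114.00 euros

The effective private return is 5.6 × 1.02 / 6 = 0.9520, which is still under 1, so the mechanism doesn't change anyone's dominant strategy: zero contribution.
Everyone keeps their endowment and the group total is 6 × 19 = 114.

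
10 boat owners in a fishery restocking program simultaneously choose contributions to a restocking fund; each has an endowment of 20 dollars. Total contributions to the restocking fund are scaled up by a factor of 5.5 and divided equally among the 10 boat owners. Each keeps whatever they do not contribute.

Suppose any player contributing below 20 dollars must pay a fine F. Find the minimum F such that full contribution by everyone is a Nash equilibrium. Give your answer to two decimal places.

Given the others contribute fully, the best deviation is to contribute 0 (any partial contribution still incurs the fine and gives up units whose private return 0.5500 is below 1).
Deviating from 20 to 0 saves 20 dollars but forfeits the deviator's share of the drop in the restocking fund: 5.5/10 × 20 = 11.00.
So the deviation gain is 20 − 11.00 = 9.00, and the fine must be at least 9.00 dollars to wipe it out.

9.00 dollars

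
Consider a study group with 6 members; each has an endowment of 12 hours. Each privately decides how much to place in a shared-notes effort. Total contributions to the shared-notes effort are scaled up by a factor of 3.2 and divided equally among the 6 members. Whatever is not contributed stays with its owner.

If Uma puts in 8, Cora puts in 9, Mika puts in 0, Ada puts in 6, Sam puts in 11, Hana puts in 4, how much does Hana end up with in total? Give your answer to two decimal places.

Total contributed: 8 + 9 + 0 + 6 + 11 + 4 = 38.
Each receives 3.2 × 38 / 6 = 20.27 from the shared-notes effort.
Hana keeps 12 − 4 = 8, so Hana's payoff is 8 + 20.27 = 28.27.

28.27 hours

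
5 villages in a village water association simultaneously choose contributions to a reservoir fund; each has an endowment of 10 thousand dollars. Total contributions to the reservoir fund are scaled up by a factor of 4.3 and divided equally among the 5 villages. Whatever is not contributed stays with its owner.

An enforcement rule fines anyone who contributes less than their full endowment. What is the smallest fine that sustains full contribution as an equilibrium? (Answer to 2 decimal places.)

1.40 thousand dollars

Given the others contribute fully, the best deviation is to contribute 0 (any partial contribution still incurs the fine and gives up units whose private return 0.8600 is below 1).
Deviating from 10 to 0 saves 10 thousand dollars but forfeits the deviator's share of the drop in the reservoir fund: 4.3/5 × 10 = 8.60.
So the deviation gain is 10 − 8.60 = 1.40, and the fine must be at least 1.40 thousand dollars to wipe it out.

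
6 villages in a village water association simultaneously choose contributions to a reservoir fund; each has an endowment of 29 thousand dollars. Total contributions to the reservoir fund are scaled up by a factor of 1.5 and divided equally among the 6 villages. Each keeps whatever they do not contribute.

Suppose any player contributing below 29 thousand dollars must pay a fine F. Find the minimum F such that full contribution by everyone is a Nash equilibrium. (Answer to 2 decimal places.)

Given the others contribute fully, the best deviation is to contribute 0 (any partial contribution still incurs the fine and gives up units whose private return 0.2500 is below 1).
Deviating from 29 to 0 saves 29 thousand dollars but forfeits the deviator's share of the drop in the reservoir fund: 1.5/6 × 29 = 7.25.
So the deviation gain is 29 − 7.25 = 21.75, and the fine must be at least 21.75 thousand dollars to wipe it out.

21.75 thousand dollars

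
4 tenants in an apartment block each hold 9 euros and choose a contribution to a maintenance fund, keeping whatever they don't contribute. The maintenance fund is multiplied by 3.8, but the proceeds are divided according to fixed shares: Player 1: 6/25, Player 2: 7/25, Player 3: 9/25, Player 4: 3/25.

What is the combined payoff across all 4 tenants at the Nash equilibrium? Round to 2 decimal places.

A player with share s gets back 3.8·s per unit contributed, so full contribution is dominant for anyone with s > 1/3.8 = 0.2632 and zero contribution is dominant for anyone below.
Player 2 and Player 3 are above the threshold, contributing 9 each; the remaining 2 contribute 0. Total contributed: 18.
The maintenance fund pays out 3.8 × 18 = 68.40 in total (split across the unequal shares, but the aggregate is all that matters for the group sum).
The 2 free-riders keep 9 each, adding 18. Group total = 18 + 68.40 = 86.40.

86.40 euros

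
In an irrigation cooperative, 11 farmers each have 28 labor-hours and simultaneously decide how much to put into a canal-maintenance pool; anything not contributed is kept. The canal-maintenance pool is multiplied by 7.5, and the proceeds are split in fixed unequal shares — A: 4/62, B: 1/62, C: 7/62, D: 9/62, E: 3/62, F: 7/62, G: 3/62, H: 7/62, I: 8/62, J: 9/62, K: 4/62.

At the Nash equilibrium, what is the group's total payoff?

672.00 labor-hours

For player j, contributing a unit is worthwhile iff 7.5 × (j's share) ≥ 1, i.e. iff j's share is at least 0.1333.
The shares above 0.1333 belong to D and J, contributing 28 each; the remaining 9 contribute 0. Total contributed: 56.
The canal-maintenance pool pays out 7.5 × 56 = 420.00 in total (split across the unequal shares, but the aggregate is all that matters for the group sum).
The 9 free-riders keep 28 each, adding 252. Group total = 252 + 420.00 = 672.00.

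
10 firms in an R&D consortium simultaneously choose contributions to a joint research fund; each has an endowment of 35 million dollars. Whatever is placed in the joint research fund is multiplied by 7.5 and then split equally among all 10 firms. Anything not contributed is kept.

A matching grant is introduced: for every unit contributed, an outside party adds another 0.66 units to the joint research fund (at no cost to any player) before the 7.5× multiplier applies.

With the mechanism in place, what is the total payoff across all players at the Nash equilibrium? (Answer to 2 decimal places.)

4357.50 million dollars

The effective private return per unit is now 7.5 × 1.66 / 10 = 1.2450 > 1, so every player's dominant strategy flips to full contribution.
So the Nash equilibrium is full contribution by all 10; the group earns 7.5 × 1.66 × 350 = 4357.50.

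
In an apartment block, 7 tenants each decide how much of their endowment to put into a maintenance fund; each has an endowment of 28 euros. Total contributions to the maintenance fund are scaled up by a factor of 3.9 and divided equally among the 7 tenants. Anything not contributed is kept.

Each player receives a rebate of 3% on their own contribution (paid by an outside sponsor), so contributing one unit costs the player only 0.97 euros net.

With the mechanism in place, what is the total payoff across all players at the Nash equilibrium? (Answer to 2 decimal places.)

196.00 euros

With the mechanism, a contributed unit returns (3.9/7) / 0.97 = 0.5744 per unit of net cost — still below 1 — so contributing 0 remains dominant for every player.
Everyone keeps their endowment and the group total is 7 × 28 = 196.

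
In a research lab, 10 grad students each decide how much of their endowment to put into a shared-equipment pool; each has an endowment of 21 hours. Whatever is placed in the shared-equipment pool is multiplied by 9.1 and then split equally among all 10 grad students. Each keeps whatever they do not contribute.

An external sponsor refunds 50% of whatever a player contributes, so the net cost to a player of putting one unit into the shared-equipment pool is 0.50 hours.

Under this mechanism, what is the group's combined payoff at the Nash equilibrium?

With the mechanism, a contributed unit returns (9.1/10) / 0.50 = 1.8200 per unit of net cost to the contributor — now above 1 — so contributing fully is weakly dominant for every player.
At the Nash equilibrium everyone contributes 21. Group total payoff = 10 × (21 × 0.50 + 9.1 × 21) = 2016.00.

2016.00 hours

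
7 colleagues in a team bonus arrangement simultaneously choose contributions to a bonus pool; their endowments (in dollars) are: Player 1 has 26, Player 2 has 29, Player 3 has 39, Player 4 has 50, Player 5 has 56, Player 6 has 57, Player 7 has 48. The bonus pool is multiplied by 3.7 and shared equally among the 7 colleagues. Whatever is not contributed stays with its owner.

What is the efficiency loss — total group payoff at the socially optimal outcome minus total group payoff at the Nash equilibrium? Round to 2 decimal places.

823.50 dollars

The private return per contributed unit is 3.7/7 = 0.5286 < 1 for every player regardless of endowment, so the Nash equilibrium is zero contribution and the group total is Σ E_j = 26 + 29 + 39 + 50 + 56 + 57 + 48 = 305.
Each contributed unit returns 3.700 to the group, so the social optimum is full contribution by everyone: group total = 3.700 × 305 = 1128.50.
Efficiency loss = (3.700 − 1) × 305 = 823.50.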